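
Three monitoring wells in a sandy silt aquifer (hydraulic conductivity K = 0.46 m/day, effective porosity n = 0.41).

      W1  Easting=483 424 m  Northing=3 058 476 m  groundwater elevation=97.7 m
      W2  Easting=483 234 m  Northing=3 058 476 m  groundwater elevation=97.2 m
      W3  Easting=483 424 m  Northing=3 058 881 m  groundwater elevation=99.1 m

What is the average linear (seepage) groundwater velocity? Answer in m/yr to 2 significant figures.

∂h/∂x = (97.2 − 97.7) / (483234 − 483424) = +0.002632
∂h/∂y = (99.1 − 97.7) / (3058881 − 3058476) = +0.003457
|∇h| = √(0.002632² + 0.003457²) = 0.004345
Seepage velocity v = K·i/n = 0.46 × 0.004345 / 0.41 = 0.004875 m/day = 1.781 m/yr.

1.8 m/yr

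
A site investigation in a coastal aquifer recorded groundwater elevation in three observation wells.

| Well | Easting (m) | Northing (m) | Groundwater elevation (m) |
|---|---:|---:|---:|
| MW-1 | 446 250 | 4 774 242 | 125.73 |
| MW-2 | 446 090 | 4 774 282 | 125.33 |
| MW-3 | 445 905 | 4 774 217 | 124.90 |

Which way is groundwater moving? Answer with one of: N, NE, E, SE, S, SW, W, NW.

W

With h = a·x + b·y + c and MW-1 as origin, the differences give:
  (-160)·a + 40·b = -0.40
  (-345)·a + (-25)·b = -0.83
Eliminate b (×(-25) and ×40, subtract): 17800·a = 43.200 → a = ∂h/∂x = +0.002427
Back-substitute: b = ∂h/∂y = -0.0002921.
Flow = −∇h = (-0.002427 east, +0.0002921 north), which points west.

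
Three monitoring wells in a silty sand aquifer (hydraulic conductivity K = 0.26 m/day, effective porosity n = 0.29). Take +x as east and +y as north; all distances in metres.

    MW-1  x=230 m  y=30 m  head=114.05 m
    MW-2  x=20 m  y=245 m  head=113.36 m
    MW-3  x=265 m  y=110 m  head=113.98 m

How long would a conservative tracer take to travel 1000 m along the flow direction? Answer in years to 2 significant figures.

1300 years

Taking MW-1 as reference: MW-2−MW-1 = (-210, 215, -0.69); MW-3−MW-1 = (35, 80, -0.07).
Determinant of the coordinate differences = (-210)·80 − 35·215 = -24325.
∂h/∂x = [(-0.69)·80 − (-0.07)·215] / -24325 = +0.001651
∂h/∂y = [(-210)·(-0.07) − 35·(-0.69)] / -24325 = -0.001597
|∇h| = √(0.001651² + -0.001597²) = 0.002297
Seepage velocity v = K·i/n = 0.26 × 0.002297 / 0.29 = 0.002059 m/day.
t = 1000 / 0.002059 = 4.857e+05 days = 1.33e+03 years.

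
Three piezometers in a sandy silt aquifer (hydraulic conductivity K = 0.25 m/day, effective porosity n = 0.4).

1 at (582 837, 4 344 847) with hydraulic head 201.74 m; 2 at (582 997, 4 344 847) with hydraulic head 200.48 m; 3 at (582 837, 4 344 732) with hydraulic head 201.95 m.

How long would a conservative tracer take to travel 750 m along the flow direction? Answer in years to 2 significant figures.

∂h/∂x = (200.48 − 201.74) / (582997 − 582837) = -0.007875
∂h/∂y = (201.95 − 201.74) / (4344732 − 4344847) = -0.001826
|∇h| = √(-0.007875² + -0.001826²) = 0.008084
Seepage velocity v = K·i/n = 0.25 × 0.008084 / 0.4 = 0.005052 m/day.
t = 750 / 0.005052 = 1.485e+05 days = 407 years.

410 years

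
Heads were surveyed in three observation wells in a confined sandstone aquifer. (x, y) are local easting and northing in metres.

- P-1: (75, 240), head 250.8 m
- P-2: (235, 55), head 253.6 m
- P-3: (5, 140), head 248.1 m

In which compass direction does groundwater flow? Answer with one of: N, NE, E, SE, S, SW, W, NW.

With h = a·x + b·y + c and P-1 as origin, the differences give:
  160·a + (-185)·b = +2.8
  (-70)·a + (-100)·b = -2.7
Eliminate b (×(-100) and ×(-185), subtract): -28950·a = -779.50 → a = ∂h/∂x = +0.02693
Back-substitute: b = ∂h/∂y = +0.008152.
Flow = −∇h = (-0.02693 east, -0.008152 north), which points west.

W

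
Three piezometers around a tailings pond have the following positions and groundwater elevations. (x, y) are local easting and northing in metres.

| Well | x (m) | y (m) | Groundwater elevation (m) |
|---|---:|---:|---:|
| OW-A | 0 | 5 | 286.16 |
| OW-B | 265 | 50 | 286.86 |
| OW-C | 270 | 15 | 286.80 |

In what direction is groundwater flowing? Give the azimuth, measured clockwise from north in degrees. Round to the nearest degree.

With h = a·x + b·y + c and OW-A as origin, the differences give:
  265·a + 45·b = +0.70
  270·a + 10·b = +0.64
Eliminate b (×10 and ×45, subtract): -9500·a = -21.800 → a = ∂h/∂x = +0.002295
Back-substitute: b = ∂h/∂y = +0.002042.
Flow direction (−∇h) has components (-0.002295 E, -0.002042 N).
Azimuth = atan2(E, N) = atan2(-0.002295, -0.002042) = 228.3° ≈ 228°.

228°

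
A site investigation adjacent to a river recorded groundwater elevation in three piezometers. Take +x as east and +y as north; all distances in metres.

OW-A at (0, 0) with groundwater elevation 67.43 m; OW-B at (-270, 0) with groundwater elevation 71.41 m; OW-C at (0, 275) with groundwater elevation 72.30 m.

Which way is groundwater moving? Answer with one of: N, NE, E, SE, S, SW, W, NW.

SE

∂h/∂x = (71.41 − 67.43) / (-270 − 0) = -0.01474
∂h/∂y = (72.30 − 67.43) / (275 − 0) = +0.01771
Flow = −∇h = (+0.01474 east, -0.01771 north), which points southeast.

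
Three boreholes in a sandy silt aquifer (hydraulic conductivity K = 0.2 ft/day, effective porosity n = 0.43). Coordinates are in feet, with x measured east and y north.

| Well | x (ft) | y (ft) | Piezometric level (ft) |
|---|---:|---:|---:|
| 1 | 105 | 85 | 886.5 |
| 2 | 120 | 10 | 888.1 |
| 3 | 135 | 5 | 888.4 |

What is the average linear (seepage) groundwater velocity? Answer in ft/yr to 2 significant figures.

3.9 ft/yr

Taking 1 as reference: 2−1 = (15, -75, +1.6); 3−1 = (30, -80, +1.9).
Determinant of the coordinate differences = 15·(-80) − 30·(-75) = 1050.
∂h/∂x = [(+1.6)·(-80) − (+1.9)·(-75)] / 1050 = +0.01381
∂h/∂y = [15·(+1.9) − 30·(+1.6)] / 1050 = -0.01857
|∇h| = √(0.01381² + -0.01857²) = 0.02314
Seepage velocity v = K·i/n = 0.2 × 0.02314 / 0.43 = 0.01076 ft/day = 3.93 ft/yr.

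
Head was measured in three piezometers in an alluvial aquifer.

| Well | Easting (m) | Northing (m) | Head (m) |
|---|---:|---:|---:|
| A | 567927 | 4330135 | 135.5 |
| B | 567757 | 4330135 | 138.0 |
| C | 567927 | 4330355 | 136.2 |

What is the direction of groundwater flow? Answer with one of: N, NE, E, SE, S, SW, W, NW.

∂h/∂x = (138.0 − 135.5) / (567757 − 567927) = -0.01471
∂h/∂y = (136.2 − 135.5) / (4330355 − 4330135) = +0.003182
Flow = −∇h = (+0.01471 east, -0.003182 north), which points east.

E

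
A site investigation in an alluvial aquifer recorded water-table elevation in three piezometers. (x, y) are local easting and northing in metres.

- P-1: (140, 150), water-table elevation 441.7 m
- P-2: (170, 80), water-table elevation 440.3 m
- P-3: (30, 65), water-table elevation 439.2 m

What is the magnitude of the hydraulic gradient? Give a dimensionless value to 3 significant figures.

0.0230

With h = a·x + b·y + c and P-1 as origin, the differences give:
  30·a + (-70)·b = -1.4
  (-110)·a + (-85)·b = -2.5
Eliminate b (×(-85) and ×(-70), subtract): -10250·a = -56.00 → a = ∂h/∂x = +0.005463
Back-substitute: b = ∂h/∂y = +0.02234.
|∇h| = √(0.005463² + 0.02234²) = 0.023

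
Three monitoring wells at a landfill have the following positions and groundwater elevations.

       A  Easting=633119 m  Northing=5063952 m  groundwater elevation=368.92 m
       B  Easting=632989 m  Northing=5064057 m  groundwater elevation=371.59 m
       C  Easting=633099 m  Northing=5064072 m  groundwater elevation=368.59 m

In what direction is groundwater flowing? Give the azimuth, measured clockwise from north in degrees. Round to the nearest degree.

075°

With h = a·x + b·y + c and A as origin, the differences give:
  (-130)·a + 105·b = +2.67
  (-20)·a + 120·b = -0.33
Eliminate b (×120 and ×105, subtract): -13500·a = 355.050 → a = ∂h/∂x = -0.02630
Back-substitute: b = ∂h/∂y = -0.007133.
Flow direction (−∇h) has components (+0.02630 E, +0.007133 N).
Azimuth = atan2(E, N) = atan2(+0.02630, +0.007133) = 74.8° ≈ 075°.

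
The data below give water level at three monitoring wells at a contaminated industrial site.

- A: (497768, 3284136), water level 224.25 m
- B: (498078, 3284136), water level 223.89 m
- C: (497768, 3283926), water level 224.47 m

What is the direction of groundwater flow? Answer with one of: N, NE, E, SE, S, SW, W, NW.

∂h/∂x = (223.89 − 224.25) / (498078 − 497768) = -0.001161
∂h/∂y = (224.47 − 224.25) / (3283926 − 3284136) = -0.001048
Flow = −∇h = (+0.001161 east, +0.001048 north), which points northeast.

NE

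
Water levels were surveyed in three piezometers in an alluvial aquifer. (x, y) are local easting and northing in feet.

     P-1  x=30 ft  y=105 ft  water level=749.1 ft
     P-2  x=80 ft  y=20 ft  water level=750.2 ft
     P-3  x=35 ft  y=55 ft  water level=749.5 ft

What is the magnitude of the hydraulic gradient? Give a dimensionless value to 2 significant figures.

With h = a·x + b·y + c and P-1 as origin, the differences give:
  50·a + (-85)·b = +1.1
  5·a + (-50)·b = +0.4
Eliminate b (×(-50) and ×(-85), subtract): -2075·a = -21.00 → a = ∂h/∂x = +0.01012
Back-substitute: b = ∂h/∂y = -0.006988.
|∇h| = √(0.01012² + -0.006988²) = 0.0123

0.012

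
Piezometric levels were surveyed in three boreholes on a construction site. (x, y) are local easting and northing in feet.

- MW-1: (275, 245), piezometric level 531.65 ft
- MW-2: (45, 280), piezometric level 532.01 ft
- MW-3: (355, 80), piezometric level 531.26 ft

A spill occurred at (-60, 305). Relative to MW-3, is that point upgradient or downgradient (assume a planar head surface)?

Taking MW-1 as reference: MW-2−MW-1 = (-230, 35, +0.36); MW-3−MW-1 = (80, -165, -0.39).
Determinant of the coordinate differences = (-230)·(-165) − 80·35 = 35150.
∂h/∂x = [(+0.36)·(-165) − (-0.39)·35] / 35150 = -0.001302
∂h/∂y = [(-230)·(-0.39) − 80·(+0.36)] / 35150 = +0.001733
Head at (-60, 305) = 531.65 + (-0.001302)·(-335) + (+0.001733)·(60) = 532.19 ft.
That is higher than the 531.26 ft at MW-3, so the point is upgradient.

upgradient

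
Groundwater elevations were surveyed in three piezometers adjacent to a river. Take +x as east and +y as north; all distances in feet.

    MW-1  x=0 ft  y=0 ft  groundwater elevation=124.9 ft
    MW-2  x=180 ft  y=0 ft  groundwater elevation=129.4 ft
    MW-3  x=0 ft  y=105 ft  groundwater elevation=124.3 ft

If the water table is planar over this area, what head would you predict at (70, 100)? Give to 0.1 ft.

∂h/∂x = (129.4 − 124.9) / (180 − 0) = +0.02500
∂h/∂y = (124.3 − 124.9) / (105 − 0) = -0.005714
h(70, 100) = 124.9 + (+0.02500)·(70) + (-0.005714)·(100) = 124.9 +1.750 -0.571 = 126.079 ft.

126.1 ft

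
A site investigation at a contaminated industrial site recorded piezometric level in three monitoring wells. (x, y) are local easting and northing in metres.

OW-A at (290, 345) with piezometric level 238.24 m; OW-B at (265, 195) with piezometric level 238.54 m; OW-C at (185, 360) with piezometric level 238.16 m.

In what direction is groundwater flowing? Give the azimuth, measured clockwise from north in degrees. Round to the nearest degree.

With h = a·x + b·y + c and OW-A as origin, the differences give:
  (-25)·a + (-150)·b = +0.30
  (-105)·a + 15·b = -0.08
Eliminate b (×15 and ×(-150), subtract): -16125·a = -7.500 → a = ∂h/∂x = +0.0004651
Back-substitute: b = ∂h/∂y = -0.002078.
Flow direction (−∇h) has components (-0.0004651 E, +0.002078 N).
Azimuth = atan2(E, N) = atan2(-0.0004651, +0.002078) = 347.4° ≈ 347°.

347°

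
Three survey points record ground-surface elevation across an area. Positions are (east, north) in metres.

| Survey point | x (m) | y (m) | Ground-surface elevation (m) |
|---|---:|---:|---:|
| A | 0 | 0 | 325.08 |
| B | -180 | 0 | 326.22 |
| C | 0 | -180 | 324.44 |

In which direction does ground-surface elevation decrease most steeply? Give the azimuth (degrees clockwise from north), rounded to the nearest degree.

∂z/∂x = (326.22 − 325.08) / (-180 − 0) = -0.006333
∂z/∂y = (324.44 − 325.08) / (-180 − 0) = +0.003556
Steepest decrease is along −∇f: components (+0.006333 E, -0.003556 N).
Azimuth = atan2(+0.006333, -0.003556) = 119.3° ≈ 119°.

119°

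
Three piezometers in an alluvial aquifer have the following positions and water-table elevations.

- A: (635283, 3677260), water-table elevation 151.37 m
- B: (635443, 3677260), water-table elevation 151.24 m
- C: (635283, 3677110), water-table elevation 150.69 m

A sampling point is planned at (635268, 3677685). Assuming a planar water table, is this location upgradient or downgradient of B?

∂h/∂x = (151.24 − 151.37) / (635443 − 635283) = -0.0008125
∂h/∂y = (150.69 − 151.37) / (3677110 − 3677260) = +0.004533
Head at (635268, 3677685) = 151.37 + (-0.0008125)·(-15) + (+0.004533)·(425) = 153.31 m.
That is higher than the 151.24 m at B, so the point is upgradient.

upgradient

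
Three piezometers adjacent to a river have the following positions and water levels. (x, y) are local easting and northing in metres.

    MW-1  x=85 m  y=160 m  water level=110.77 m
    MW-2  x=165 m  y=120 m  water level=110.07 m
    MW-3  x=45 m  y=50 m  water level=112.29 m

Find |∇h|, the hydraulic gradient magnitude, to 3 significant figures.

Taking MW-1 as reference: MW-2−MW-1 = (80, -40, -0.70); MW-3−MW-1 = (-40, -110, +1.52).
Solve a·Δx + b·Δy = Δh: det = 80·(-110) − (-40)·(-40) = -10400.
∂h/∂x = [(-0.70)·(-110) − (+1.52)·(-40)] / -10400 = -0.01325
∂h/∂y = [80·(+1.52) − (-40)·(-0.70)] / -10400 = -0.009000
|∇h| = √(-0.01325² + -0.009000²) = 0.01602

0.0160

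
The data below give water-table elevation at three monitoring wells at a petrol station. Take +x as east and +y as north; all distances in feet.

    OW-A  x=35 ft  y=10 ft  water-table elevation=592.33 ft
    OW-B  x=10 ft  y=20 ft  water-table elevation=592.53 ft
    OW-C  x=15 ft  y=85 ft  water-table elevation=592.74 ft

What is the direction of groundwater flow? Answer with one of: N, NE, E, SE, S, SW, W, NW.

Taking OW-A as reference: OW-B−OW-A = (-25, 10, +0.20); OW-C−OW-A = (-20, 75, +0.41).
Solve a·Δx + b·Δy = Δh: det = (-25)·75 − (-20)·10 = -1675.
∂h/∂x = [(+0.20)·75 − (+0.41)·10] / -1675 = -0.006507
∂h/∂y = [(-25)·(+0.41) − (-20)·(+0.20)] / -1675 = +0.003731
Flow = −∇h = (+0.006507 east, -0.003731 north), which points southeast.

SE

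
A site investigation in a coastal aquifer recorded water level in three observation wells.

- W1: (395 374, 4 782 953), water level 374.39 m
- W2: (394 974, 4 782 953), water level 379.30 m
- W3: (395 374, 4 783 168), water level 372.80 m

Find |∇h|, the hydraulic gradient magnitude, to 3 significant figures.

0.0143

∂h/∂x = (379.30 − 374.39) / (394974 − 395374) = -0.01228
∂h/∂y = (372.80 − 374.39) / (4783168 − 4782953) = -0.007395
|∇h| = √(-0.01228² + -0.007395²) = 0.01433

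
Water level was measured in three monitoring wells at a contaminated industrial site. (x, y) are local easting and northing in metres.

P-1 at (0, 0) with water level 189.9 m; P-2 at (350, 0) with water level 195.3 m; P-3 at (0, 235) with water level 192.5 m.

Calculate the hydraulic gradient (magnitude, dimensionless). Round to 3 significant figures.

0.0190

∂h/∂x = (195.3 − 189.9) / (350 − 0) = +0.01543
∂h/∂y = (192.5 − 189.9) / (235 − 0) = +0.01106
|∇h| = √(0.01543² + 0.01106²) = 0.01898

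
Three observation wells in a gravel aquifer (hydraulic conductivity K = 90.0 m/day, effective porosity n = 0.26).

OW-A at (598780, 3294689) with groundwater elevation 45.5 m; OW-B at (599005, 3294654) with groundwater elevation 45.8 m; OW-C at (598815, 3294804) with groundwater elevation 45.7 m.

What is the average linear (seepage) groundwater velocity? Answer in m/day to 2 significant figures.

Three-point gradient (reference OW-A): Δ to OW-B = (225, -35, +0.3), Δ to OW-C = (35, 115, +0.2).
∂h/∂x = +0.001531, ∂h/∂y = +0.001273 (det = 27100).
|∇h| = √(0.001531² + 0.001273²) = 0.001991
Seepage velocity v = K·i/n = 90.0 × 0.001991 / 0.26 = 0.6892 m/day.

0.69 m/day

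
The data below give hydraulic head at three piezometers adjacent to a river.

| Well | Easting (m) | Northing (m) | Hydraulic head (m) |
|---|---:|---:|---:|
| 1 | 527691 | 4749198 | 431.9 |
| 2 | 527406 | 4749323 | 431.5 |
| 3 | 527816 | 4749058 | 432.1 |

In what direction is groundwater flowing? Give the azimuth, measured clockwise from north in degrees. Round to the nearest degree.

283°

Three-point gradient (reference 1): Δ to 2 = (-285, 125, -0.4), Δ to 3 = (125, -140, +0.2).
∂h/∂x = +0.001277, ∂h/∂y = -0.0002884 (det = 24275).
Flow direction (−∇h) has components (-0.001277 E, +0.0002884 N).
Azimuth = atan2(E, N) = atan2(-0.001277, +0.0002884) = 282.7° ≈ 283°.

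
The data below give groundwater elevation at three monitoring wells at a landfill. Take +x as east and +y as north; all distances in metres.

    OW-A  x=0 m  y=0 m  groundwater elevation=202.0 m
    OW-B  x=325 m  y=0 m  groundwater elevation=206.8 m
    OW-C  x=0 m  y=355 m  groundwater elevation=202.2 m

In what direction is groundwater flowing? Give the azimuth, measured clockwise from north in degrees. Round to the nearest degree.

∂h/∂x = (206.8 − 202.0) / (325 − 0) = +0.01477
∂h/∂y = (202.2 − 202.0) / (355 − 0) = +0.0005634
Flow direction (−∇h) has components (-0.01477 E, -0.0005634 N).
Azimuth = atan2(E, N) = atan2(-0.01477, -0.0005634) = 267.8° ≈ 268°.

268°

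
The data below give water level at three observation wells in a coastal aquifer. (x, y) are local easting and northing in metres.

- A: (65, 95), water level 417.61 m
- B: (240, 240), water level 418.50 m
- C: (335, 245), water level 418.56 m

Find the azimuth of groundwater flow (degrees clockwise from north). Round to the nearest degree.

Three-point gradient (reference A): Δ to B = (175, 145, +0.89), Δ to C = (270, 150, +0.95).
∂h/∂x = +0.0003295, ∂h/∂y = +0.005740 (det = -12900).
Flow direction (−∇h) has components (-0.0003295 E, -0.005740 N).
Azimuth = atan2(E, N) = atan2(-0.0003295, -0.005740) = 183.3° ≈ 183°.

183°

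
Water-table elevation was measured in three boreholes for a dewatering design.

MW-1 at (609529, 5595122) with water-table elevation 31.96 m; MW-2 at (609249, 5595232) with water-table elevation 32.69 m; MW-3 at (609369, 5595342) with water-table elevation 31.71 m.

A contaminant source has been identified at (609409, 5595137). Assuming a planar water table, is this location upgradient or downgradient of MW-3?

With h = a·x + b·y + c and MW-1 as origin, the differences give:
  (-280)·a + 110·b = +0.73
  (-160)·a + 220·b = -0.25
Eliminate b (×220 and ×110, subtract): -44000·a = 188.100 → a = ∂h/∂x = -0.004275
Back-substitute: b = ∂h/∂y = -0.004245.
Head at (609409, 5595137) = 31.96 + (-0.004275)·(-120) + (-0.004245)·(15) = 32.41 m.
That is higher than the 31.71 m at MW-3, so the point is upgradient.

upgradient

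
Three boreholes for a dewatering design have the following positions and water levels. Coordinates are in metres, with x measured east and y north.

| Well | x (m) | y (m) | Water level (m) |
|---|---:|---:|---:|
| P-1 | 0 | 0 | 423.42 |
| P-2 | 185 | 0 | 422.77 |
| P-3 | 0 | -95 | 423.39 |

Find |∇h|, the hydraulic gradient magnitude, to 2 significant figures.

0.0035

∂h/∂x = (422.77 − 423.42) / (185 − 0) = -0.003514
∂h/∂y = (423.39 − 423.42) / (-95 − 0) = +0.0003158
|∇h| = √(-0.003514² + 0.0003158²) = 0.003528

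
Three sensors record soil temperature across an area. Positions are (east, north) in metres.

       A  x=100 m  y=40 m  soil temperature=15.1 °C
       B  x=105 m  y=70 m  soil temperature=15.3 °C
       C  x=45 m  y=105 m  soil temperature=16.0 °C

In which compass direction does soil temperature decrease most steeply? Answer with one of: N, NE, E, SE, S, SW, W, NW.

Three-point gradient (reference A): Δ to B = (5, 30, +0.2), Δ to C = (-55, 65, +0.9).
∂T/∂x = -0.007089, ∂T/∂y = +0.007848 (det = 1975).
Steepest decrease is along −∇f = (+0.007089 E, -0.007848 N) → southeast.

SE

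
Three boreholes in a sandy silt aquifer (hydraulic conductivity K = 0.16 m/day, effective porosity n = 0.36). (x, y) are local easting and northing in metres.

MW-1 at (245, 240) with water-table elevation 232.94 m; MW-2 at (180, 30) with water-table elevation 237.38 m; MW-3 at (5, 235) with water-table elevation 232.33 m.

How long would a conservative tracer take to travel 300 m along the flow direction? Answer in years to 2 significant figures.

Three-point gradient (reference MW-1): Δ to MW-2 = (-65, -210, +4.44), Δ to MW-3 = (-240, -5, -0.61).
∂h/∂x = +0.003001, ∂h/∂y = -0.02207 (det = -50075).
|∇h| = √(0.003001² + -0.02207²) = 0.02227
Seepage velocity v = K·i/n = 0.16 × 0.02227 / 0.36 = 0.009898 m/day.
t = 300 / 0.009898 = 3.031e+04 days = 83 years.

83 years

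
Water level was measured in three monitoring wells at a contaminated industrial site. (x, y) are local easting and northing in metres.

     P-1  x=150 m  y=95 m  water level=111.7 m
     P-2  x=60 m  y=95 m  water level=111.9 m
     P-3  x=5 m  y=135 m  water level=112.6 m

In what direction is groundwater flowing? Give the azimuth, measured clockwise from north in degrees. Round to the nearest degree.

171°

Taking P-1 as reference: P-2−P-1 = (-90, 0, +0.2); P-3−P-1 = (-145, 40, +0.9).
Solve a·Δx + b·Δy = Δh: det = (-90)·40 − (-145)·0 = -3600.
∂h/∂x = [(+0.2)·40 − (+0.9)·0] / -3600 = -0.002222
∂h/∂y = [(-90)·(+0.9) − (-145)·(+0.2)] / -3600 = +0.01444
Flow direction (−∇h) has components (+0.002222 E, -0.01444 N).
Azimuth = atan2(E, N) = atan2(+0.002222, -0.01444) = 171.3° ≈ 171°.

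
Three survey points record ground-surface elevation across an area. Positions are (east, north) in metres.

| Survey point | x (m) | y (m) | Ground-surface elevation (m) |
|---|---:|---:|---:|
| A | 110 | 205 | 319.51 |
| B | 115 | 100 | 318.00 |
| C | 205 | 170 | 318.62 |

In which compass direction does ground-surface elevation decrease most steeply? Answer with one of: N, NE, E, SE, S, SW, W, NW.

Differences from A: to B (Δx, Δy, Δh) = (5, -105, -1.51); to C = (95, -35, -0.89).
Solve a·Δx + b·Δy = Δz: det = 5·(-35) − 95·(-105) = 9800.
∂z/∂x = [(-1.51)·(-35) − (-0.89)·(-105)] / 9800 = -0.004143
∂z/∂y = [5·(-0.89) − 95·(-1.51)] / 9800 = +0.01418
Steepest decrease is along −∇f = (+0.004143 E, -0.01418 N) → south.

S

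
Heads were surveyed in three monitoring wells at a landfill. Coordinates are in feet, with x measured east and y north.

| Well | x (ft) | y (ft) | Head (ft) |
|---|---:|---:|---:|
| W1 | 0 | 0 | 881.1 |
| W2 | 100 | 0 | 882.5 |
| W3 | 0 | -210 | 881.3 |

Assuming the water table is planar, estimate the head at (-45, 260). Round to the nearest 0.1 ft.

∂h/∂x = (882.5 − 881.1) / (100 − 0) = +0.01400
∂h/∂y = (881.3 − 881.1) / (-210 − 0) = -0.0009524
h(-45, 260) = 881.1 + (+0.01400)·(-45) + (-0.0009524)·(260) = 881.1 -0.630 -0.248 = 880.222 ft.

880.2 ft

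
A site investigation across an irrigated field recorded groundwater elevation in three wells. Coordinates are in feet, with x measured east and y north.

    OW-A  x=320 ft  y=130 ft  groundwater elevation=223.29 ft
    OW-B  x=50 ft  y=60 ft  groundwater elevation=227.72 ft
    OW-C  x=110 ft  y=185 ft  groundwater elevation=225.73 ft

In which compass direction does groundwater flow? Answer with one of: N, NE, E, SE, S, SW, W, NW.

Differences from OW-A: to OW-B (Δx, Δy, Δh) = (-270, -70, +4.43); to OW-C = (-210, 55, +2.44).
Determinant of the coordinate differences = (-270)·55 − (-210)·(-70) = -29550.
∂h/∂x = [(+4.43)·55 − (+2.44)·(-70)] / -29550 = -0.01403
∂h/∂y = [(-270)·(+2.44) − (-210)·(+4.43)] / -29550 = -0.009188
Flow = −∇h = (+0.01403 east, +0.009188 north), which points northeast.

NE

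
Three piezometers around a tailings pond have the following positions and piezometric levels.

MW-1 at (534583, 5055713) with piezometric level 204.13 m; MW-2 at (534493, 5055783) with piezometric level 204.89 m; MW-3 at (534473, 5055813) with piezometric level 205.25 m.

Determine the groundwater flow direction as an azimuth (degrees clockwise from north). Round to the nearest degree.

With h = a·x + b·y + c and MW-1 as origin, the differences give:
  (-90)·a + 70·b = +0.76
  (-110)·a + 100·b = +1.12
Eliminate b (×100 and ×70, subtract): -1300·a = -2.400 → a = ∂h/∂x = +0.001846
Back-substitute: b = ∂h/∂y = +0.01323.
Flow direction (−∇h) has components (-0.001846 E, -0.01323 N).
Azimuth = atan2(E, N) = atan2(-0.001846, -0.01323) = 187.9° ≈ 188°.

188°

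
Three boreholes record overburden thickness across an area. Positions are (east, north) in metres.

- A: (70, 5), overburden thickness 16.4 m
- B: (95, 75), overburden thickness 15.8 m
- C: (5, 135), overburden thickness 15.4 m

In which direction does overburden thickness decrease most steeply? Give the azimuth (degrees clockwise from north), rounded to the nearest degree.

007°

With d = a·x + b·y + c and A as origin, the differences give:
  25·a + 70·b = -0.6
  (-65)·a + 130·b = -1.0
Eliminate b (×130 and ×70, subtract): 7800·a = -8.00 → a = ∂d/∂x = -0.001026
Back-substitute: b = ∂d/∂y = -0.008205.
Steepest decrease is along −∇f: components (+0.001026 E, +0.008205 N).
Azimuth = atan2(+0.001026, +0.008205) = 7.1° ≈ 007°.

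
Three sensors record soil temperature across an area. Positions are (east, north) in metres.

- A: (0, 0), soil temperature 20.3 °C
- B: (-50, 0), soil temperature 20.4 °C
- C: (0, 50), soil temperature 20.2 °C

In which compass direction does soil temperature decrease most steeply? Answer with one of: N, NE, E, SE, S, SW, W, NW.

∂T/∂x = (20.4 − 20.3) / (-50 − 0) = -0.002000
∂T/∂y = (20.2 − 20.3) / (50 − 0) = -0.002000
Steepest decrease is along −∇f = (+0.002000 E, +0.002000 N) → northeast.

NE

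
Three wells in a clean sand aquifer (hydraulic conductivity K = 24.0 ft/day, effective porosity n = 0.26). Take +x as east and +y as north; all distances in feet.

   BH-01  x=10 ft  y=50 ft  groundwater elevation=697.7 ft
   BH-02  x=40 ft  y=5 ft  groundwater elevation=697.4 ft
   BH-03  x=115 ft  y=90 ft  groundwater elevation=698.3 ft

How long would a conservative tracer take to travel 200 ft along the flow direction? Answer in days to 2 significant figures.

Taking BH-01 as reference: BH-02−BH-01 = (30, -45, -0.3); BH-03−BH-01 = (105, 40, +0.6).
Determinant of the coordinate differences = 30·40 − 105·(-45) = 5925.
∂h/∂x = [(-0.3)·40 − (+0.6)·(-45)] / 5925 = +0.002532
∂h/∂y = [30·(+0.6) − 105·(-0.3)] / 5925 = +0.008354
|∇h| = √(0.002532² + 0.008354²) = 0.008729
Seepage velocity v = K·i/n = 24.0 × 0.008729 / 0.26 = 0.8058 ft/day.
t = 200 / 0.8058 = 248.2 days.

250 days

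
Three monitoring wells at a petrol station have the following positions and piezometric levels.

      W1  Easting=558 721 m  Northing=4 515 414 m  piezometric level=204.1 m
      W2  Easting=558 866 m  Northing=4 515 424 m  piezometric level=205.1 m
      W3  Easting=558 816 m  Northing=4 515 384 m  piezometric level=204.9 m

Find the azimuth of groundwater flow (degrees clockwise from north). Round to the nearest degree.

299°

Differences from W1: to W2 (Δx, Δy, Δh) = (145, 10, +1.0); to W3 = (95, -30, +0.8).
Determinant of the coordinate differences = 145·(-30) − 95·10 = -5300.
∂h/∂x = [(+1.0)·(-30) − (+0.8)·10] / -5300 = +0.007170
∂h/∂y = [145·(+0.8) − 95·(+1.0)] / -5300 = -0.003962
Flow direction (−∇h) has components (-0.007170 E, +0.003962 N).
Azimuth = atan2(E, N) = atan2(-0.007170, +0.003962) = 298.9° ≈ 299°.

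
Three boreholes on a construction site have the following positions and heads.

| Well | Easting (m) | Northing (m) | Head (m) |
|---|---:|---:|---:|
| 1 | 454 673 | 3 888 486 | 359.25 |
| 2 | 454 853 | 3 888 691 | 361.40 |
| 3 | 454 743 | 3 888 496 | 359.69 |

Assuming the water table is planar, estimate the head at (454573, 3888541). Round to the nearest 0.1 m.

359.0 m

With h = a·x + b·y + c and 1 as origin, the differences give:
  180·a + 205·b = +2.15
  70·a + 10·b = +0.44
Eliminate b (×10 and ×205, subtract): -12550·a = -68.700 → a = ∂h/∂x = +0.005474
Back-substitute: b = ∂h/∂y = +0.005681.
h(454573, 3888541) = 359.25 + (+0.005474)·(-100) + (+0.005681)·(55) = 359.25 -0.547 +0.312 = 359.015 m.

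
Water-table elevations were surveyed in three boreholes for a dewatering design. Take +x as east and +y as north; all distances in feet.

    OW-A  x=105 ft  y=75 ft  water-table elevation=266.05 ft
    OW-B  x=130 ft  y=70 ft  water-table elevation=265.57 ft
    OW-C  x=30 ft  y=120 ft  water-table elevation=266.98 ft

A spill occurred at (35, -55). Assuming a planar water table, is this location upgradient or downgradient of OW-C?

Three-point gradient (reference OW-A): Δ to OW-B = (25, -5, -0.48), Δ to OW-C = (-75, 45, +0.93).
∂h/∂x = -0.02260, ∂h/∂y = -0.01700 (det = 750).
Head at (35, -55) = 266.05 + (-0.02260)·(-70) + (-0.01700)·(-130) = 269.84 ft.
That is higher than the 266.98 ft at OW-C, so the point is upgradient.

upgradient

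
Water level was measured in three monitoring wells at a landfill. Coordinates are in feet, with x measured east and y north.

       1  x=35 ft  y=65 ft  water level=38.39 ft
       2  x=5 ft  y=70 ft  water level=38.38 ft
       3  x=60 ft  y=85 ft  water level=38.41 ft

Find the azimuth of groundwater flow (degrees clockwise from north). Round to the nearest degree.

221°

Taking 1 as reference: 2−1 = (-30, 5, -0.01); 3−1 = (25, 20, +0.02).
Determinant of the coordinate differences = (-30)·20 − 25·5 = -725.
∂h/∂x = [(-0.01)·20 − (+0.02)·5] / -725 = +0.0004138
∂h/∂y = [(-30)·(+0.02) − 25·(-0.01)] / -725 = +0.0004828
Flow direction (−∇h) has components (-0.0004138 E, -0.0004828 N).
Azimuth = atan2(E, N) = atan2(-0.0004138, -0.0004828) = 220.6° ≈ 221°.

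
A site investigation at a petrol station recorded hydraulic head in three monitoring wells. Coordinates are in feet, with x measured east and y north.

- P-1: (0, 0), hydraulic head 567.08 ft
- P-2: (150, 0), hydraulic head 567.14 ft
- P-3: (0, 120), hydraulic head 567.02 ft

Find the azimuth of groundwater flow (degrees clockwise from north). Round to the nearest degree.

321°

∂h/∂x = (567.14 − 567.08) / (150 − 0) = +0.0004000
∂h/∂y = (567.02 − 567.08) / (120 − 0) = -0.0005000
Flow direction (−∇h) has components (-0.0004000 E, +0.0005000 N).
Azimuth = atan2(E, N) = atan2(-0.0004000, +0.0005000) = 321.3° ≈ 321°.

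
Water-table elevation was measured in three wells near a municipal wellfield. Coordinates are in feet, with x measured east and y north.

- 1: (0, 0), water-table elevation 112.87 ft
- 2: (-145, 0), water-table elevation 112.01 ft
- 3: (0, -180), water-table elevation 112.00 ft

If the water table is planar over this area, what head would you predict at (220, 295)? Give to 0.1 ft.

115.6 ft

∂h/∂x = (112.01 − 112.87) / (-145 − 0) = +0.005931
∂h/∂y = (112.00 − 112.87) / (-180 − 0) = +0.004833
h(220, 295) = 112.87 + (+0.005931)·(220) + (+0.004833)·(295) = 112.87 +1.305 +1.426 = 115.601 ft.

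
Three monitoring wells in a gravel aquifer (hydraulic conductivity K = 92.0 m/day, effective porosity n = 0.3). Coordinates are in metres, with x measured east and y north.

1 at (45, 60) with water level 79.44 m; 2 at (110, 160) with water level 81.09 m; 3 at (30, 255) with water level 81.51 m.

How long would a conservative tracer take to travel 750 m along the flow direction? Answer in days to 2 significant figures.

Taking 1 as reference: 2−1 = (65, 100, +1.65); 3−1 = (-15, 195, +2.07).
Determinant of the coordinate differences = 65·195 − (-15)·100 = 14175.
∂h/∂x = [(+1.65)·195 − (+2.07)·100] / 14175 = +0.008095
∂h/∂y = [65·(+2.07) − (-15)·(+1.65)] / 14175 = +0.01124
|∇h| = √(0.008095² + 0.01124²) = 0.01385
Seepage velocity v = K·i/n = 92.0 × 0.01385 / 0.3 = 4.247 m/day.
t = 750 / 4.247 = 176.6 days.

180 days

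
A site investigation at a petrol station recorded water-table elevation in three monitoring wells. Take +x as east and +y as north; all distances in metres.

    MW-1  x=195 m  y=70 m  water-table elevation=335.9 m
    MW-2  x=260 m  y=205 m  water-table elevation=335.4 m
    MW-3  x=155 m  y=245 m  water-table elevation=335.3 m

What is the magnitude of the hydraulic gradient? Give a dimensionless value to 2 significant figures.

Differences from MW-1: to MW-2 (Δx, Δy, Δh) = (65, 135, -0.5); to MW-3 = (-40, 175, -0.6).
Determinant of the coordinate differences = 65·175 − (-40)·135 = 16775.
∂h/∂x = [(-0.5)·175 − (-0.6)·135] / 16775 = -0.0003875
∂h/∂y = [65·(-0.6) − (-40)·(-0.5)] / 16775 = -0.003517
|∇h| = √(-0.0003875² + -0.003517²) = 0.003538

0.0035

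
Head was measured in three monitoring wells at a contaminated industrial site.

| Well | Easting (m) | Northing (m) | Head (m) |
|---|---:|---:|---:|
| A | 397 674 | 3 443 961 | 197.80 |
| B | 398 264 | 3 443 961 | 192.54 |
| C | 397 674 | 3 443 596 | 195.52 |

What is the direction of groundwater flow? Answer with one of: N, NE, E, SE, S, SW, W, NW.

SE

∂h/∂x = (192.54 − 197.80) / (398264 − 397674) = -0.008915
∂h/∂y = (195.52 − 197.80) / (3443596 − 3443961) = +0.006247
Flow = −∇h = (+0.008915 east, -0.006247 north), which points southeast.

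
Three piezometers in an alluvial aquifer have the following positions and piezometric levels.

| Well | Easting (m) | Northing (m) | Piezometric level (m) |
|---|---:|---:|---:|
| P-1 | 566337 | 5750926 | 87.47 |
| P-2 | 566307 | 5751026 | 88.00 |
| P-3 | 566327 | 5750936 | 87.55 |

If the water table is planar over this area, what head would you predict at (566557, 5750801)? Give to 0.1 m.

Differences from P-1: to P-2 (Δx, Δy, Δh) = (-30, 100, +0.53); to P-3 = (-10, 10, +0.08).
Determinant of the coordinate differences = (-30)·10 − (-10)·100 = 700.
∂h/∂x = [(+0.53)·10 − (+0.08)·100] / 700 = -0.003857
∂h/∂y = [(-30)·(+0.08) − (-10)·(+0.53)] / 700 = +0.004143
h(566557, 5750801) = 87.47 + (-0.003857)·(220) + (+0.004143)·(-125) = 87.47 -0.849 -0.518 = 86.104 m.

86.1 m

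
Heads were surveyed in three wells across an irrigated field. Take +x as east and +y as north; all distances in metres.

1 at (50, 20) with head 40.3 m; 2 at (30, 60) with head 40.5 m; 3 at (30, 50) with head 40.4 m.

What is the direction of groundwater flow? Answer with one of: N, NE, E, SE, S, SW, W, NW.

Three-point gradient (reference 1): Δ to 2 = (-20, 40, +0.2), Δ to 3 = (-20, 30, +0.1).
∂h/∂x = +0.01000, ∂h/∂y = +0.01000 (det = 200).
Flow = −∇h = (-0.01000 east, -0.01000 north), which points southwest.

SW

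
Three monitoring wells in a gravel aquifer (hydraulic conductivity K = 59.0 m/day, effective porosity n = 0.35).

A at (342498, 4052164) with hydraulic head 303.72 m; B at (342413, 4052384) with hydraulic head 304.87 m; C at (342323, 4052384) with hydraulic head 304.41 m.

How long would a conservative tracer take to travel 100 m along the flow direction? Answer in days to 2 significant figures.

Three-point gradient (reference A): Δ to B = (-85, 220, +1.15), Δ to C = (-175, 220, +0.69).
∂h/∂x = +0.005111, ∂h/∂y = +0.007202 (det = 19800).
|∇h| = √(0.005111² + 0.007202²) = 0.008831
Seepage velocity v = K·i/n = 59.0 × 0.008831 / 0.35 = 1.489 m/day.
t = 100 / 1.489 = 67.16 days.

67 days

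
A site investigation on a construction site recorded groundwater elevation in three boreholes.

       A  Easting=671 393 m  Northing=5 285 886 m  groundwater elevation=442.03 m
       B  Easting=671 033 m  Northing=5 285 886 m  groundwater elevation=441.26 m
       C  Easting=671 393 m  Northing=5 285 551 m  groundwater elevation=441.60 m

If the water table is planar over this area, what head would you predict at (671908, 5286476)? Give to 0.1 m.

∂h/∂x = (441.26 − 442.03) / (671033 − 671393) = +0.002139
∂h/∂y = (441.60 − 442.03) / (5285551 − 5285886) = +0.001284
h(671908, 5286476) = 442.03 + (+0.002139)·(515) + (+0.001284)·(590) = 442.03 +1.102 +0.757 = 443.889 m.

443.9 m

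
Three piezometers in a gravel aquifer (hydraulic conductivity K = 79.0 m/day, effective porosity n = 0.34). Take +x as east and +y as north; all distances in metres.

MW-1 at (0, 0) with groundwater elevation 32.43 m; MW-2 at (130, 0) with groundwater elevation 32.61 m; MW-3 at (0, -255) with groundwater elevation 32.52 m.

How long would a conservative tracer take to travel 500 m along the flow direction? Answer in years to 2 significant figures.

4.1 years

∂h/∂x = (32.61 − 32.43) / (130 − 0) = +0.001385
∂h/∂y = (32.52 − 32.43) / (-255 − 0) = -0.0003529
|∇h| = √(0.001385² + -0.0003529²) = 0.001429
Seepage velocity v = K·i/n = 79.0 × 0.001429 / 0.34 = 0.332 m/day.
t = 500 / 0.332 = 1506 days = 4.12 years.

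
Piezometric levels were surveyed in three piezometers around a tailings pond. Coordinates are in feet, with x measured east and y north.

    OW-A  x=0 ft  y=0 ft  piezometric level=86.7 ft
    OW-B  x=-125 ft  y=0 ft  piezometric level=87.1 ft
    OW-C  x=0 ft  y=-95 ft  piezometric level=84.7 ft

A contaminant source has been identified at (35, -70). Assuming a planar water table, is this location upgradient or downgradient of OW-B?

downgradient

∂h/∂x = (87.1 − 86.7) / (-125 − 0) = -0.003200
∂h/∂y = (84.7 − 86.7) / (-95 − 0) = +0.02105
Head at (35, -70) = 86.7 + (-0.003200)·(35) + (+0.02105)·(-70) = 85.11 ft.
That is lower than the 87.1 ft at OW-B, so the point is downgradient.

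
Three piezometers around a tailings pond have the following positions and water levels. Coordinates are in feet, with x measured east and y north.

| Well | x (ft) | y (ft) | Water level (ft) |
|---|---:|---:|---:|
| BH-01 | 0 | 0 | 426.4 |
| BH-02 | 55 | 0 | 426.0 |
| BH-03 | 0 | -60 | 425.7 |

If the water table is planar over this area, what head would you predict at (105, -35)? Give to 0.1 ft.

∂h/∂x = (426.0 − 426.4) / (55 − 0) = -0.007273
∂h/∂y = (425.7 − 426.4) / (-60 − 0) = +0.01167
h(105, -35) = 426.4 + (-0.007273)·(105) + (+0.01167)·(-35) = 426.4 -0.764 -0.408 = 425.228 ft.

425.2 ft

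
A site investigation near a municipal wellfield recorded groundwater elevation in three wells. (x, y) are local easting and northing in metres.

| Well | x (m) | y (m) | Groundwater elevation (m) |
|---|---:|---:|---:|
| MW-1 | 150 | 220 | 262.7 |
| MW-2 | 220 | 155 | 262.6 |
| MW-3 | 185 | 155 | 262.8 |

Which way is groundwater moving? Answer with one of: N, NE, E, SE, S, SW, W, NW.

NE

Taking MW-1 as reference: MW-2−MW-1 = (70, -65, -0.1); MW-3−MW-1 = (35, -65, +0.1).
Solve a·Δx + b·Δy = Δh: det = 70·(-65) − 35·(-65) = -2275.
∂h/∂x = [(-0.1)·(-65) − (+0.1)·(-65)] / -2275 = -0.005714
∂h/∂y = [70·(+0.1) − 35·(-0.1)] / -2275 = -0.004615
Flow = −∇h = (+0.005714 east, +0.004615 north), which points northeast.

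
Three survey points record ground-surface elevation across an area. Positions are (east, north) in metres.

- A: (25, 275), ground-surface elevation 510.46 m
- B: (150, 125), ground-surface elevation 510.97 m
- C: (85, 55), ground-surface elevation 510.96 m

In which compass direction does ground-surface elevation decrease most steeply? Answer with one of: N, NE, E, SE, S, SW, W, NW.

Taking A as reference: B−A = (125, -150, +0.51); C−A = (60, -220, +0.50).
Determinant of the coordinate differences = 125·(-220) − 60·(-150) = -18500.
∂z/∂x = [(+0.51)·(-220) − (+0.50)·(-150)] / -18500 = +0.002011
∂z/∂y = [125·(+0.50) − 60·(+0.51)] / -18500 = -0.001724
Steepest decrease is along −∇f = (-0.002011 E, +0.001724 N) → northwest.

NW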